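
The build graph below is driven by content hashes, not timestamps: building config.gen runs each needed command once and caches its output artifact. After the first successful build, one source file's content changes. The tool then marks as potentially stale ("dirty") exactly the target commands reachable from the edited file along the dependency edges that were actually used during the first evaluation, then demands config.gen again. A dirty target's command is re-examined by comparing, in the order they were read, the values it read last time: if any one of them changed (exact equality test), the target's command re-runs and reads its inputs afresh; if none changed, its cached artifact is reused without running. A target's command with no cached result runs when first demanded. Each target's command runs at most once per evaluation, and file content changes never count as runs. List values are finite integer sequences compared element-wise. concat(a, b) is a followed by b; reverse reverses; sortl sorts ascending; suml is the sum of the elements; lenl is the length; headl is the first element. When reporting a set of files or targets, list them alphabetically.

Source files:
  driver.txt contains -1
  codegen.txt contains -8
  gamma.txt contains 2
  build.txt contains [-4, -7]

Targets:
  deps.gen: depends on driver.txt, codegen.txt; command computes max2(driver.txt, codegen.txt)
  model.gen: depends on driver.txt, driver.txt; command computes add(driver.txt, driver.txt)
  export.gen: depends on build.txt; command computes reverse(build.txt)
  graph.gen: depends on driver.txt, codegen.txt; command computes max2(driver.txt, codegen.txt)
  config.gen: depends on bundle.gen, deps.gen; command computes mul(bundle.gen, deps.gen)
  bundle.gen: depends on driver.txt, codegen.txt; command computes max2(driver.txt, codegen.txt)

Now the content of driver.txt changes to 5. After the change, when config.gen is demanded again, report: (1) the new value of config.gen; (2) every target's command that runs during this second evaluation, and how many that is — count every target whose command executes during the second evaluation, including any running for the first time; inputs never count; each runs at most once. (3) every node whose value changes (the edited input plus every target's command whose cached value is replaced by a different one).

Initial pass — values computed on the first demand:
  bundle.gen = max2(-1, -8) = -1
  deps.gen = max2(-1, -8) = -1
  config.gen = mul(-1, -1) = 1

Second demand — change propagation:
  bundle.gen: re-runs because driver.txt -1->5; new result 5.
  deps.gen: re-runs because driver.txt -1->5; new result 5.
  config.gen: re-runs because bundle.gen -1->5; deps.gen -1->5; new result 25.

config.gen now evaluates to 25.
Run set: bundle.gen, config.gen, deps.gen (3 run).
Changed values: bundle.gen, config.gen, deps.gen, driver.txt.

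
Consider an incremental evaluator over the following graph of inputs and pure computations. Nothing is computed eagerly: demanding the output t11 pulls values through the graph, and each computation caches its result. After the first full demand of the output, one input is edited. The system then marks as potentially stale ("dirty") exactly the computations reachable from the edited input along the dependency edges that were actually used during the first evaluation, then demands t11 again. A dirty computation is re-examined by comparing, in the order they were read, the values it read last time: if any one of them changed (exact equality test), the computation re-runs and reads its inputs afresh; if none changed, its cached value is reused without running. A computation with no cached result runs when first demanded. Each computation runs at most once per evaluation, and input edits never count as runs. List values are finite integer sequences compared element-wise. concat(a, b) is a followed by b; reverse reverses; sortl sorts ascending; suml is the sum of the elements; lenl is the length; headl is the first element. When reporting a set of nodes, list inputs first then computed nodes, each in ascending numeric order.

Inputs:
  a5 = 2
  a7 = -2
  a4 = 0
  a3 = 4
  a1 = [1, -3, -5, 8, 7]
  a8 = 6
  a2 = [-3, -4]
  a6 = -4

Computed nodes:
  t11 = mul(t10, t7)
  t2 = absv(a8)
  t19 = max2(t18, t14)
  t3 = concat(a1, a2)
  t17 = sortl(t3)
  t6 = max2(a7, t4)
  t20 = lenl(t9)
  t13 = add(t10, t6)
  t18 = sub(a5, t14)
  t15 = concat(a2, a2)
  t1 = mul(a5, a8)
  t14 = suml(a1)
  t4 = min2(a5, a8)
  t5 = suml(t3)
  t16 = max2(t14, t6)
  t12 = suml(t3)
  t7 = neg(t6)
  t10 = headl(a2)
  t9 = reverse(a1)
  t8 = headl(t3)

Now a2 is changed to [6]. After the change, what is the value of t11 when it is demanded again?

t11 now evaluates to -12.

Initial pass — values computed on the first demand:
  t4 = min2(2, 6) = 2
  t6 = max2(-2, 2) = 2
  t7 = neg(2) = -2
  t10 = headl([-3, -4]) = -3
  t11 = mul(-3, -2) = 6

Second demand — change propagation:
  t10: re-runs because a2 [-3, -4]->[6]; new result 6.
  t11: re-runs because t10 -3->6; new result -12.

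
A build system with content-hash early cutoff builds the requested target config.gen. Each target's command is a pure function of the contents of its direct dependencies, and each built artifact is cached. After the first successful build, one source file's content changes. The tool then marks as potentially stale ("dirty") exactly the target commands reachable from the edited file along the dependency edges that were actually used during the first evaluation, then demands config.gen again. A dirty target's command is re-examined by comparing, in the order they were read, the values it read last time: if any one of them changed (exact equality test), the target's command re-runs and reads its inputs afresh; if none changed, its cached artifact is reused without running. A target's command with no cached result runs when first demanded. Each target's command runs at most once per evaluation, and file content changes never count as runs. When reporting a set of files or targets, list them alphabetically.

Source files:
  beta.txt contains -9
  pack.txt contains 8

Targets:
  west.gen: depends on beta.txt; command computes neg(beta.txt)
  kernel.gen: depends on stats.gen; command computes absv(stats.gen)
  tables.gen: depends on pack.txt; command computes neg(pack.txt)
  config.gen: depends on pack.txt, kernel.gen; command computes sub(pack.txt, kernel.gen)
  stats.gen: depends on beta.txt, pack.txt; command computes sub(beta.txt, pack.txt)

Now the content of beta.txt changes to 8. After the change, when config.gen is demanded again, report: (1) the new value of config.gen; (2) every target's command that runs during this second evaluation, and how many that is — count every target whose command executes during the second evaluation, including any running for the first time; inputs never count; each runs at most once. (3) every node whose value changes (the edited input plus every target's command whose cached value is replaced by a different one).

New value of config.gen: 8.
Target commands that run: config.gen, kernel.gen, stats.gen — 3 in total.
Values that change: beta.txt, config.gen, kernel.gen, stats.gen.

First evaluation (everything demanded from the output):
  stats.gen = sub(-9, 8) = -17
  kernel.gen = absv(-17) = 17
  config.gen = sub(8, 17) = -9

Propagation after the edit:
  stats.gen: runs — beta.txt -9->8; result 0.
  kernel.gen: runs — stats.gen -17->0; result 0.
  config.gen: runs — kernel.gen 17->0; result 8.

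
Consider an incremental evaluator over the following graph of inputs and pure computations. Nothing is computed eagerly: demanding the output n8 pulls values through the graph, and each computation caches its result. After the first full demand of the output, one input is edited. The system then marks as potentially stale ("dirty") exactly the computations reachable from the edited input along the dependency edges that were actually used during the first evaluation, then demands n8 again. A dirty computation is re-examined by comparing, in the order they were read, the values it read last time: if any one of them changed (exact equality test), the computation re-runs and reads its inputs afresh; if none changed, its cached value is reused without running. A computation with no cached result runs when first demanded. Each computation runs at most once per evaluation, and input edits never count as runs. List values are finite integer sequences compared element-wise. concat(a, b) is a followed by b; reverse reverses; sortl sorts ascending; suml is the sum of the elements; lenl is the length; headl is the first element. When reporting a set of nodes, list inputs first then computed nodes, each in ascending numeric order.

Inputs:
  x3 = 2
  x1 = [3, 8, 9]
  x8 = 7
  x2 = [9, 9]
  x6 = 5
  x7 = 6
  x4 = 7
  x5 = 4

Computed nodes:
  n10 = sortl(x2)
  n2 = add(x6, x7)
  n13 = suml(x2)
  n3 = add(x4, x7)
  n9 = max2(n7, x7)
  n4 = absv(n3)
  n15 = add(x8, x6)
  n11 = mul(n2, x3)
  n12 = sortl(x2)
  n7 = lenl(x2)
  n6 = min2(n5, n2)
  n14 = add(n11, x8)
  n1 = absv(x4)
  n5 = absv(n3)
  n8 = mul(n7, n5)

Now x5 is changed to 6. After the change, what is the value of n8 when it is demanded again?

Initial pass — values computed on the first demand:
  n3 = add(7, 6) = 13
  n5 = absv(13) = 13
  n7 = lenl([9, 9]) = 2
  n8 = mul(2, 13) = 26

Second demand — change propagation:
  no demanded computation ever read x5, so the edit dirties nothing and nothing runs.

The important point: nothing the output needs ever reads x5, so the edit is invisible to it.

n8 now evaluates to 26.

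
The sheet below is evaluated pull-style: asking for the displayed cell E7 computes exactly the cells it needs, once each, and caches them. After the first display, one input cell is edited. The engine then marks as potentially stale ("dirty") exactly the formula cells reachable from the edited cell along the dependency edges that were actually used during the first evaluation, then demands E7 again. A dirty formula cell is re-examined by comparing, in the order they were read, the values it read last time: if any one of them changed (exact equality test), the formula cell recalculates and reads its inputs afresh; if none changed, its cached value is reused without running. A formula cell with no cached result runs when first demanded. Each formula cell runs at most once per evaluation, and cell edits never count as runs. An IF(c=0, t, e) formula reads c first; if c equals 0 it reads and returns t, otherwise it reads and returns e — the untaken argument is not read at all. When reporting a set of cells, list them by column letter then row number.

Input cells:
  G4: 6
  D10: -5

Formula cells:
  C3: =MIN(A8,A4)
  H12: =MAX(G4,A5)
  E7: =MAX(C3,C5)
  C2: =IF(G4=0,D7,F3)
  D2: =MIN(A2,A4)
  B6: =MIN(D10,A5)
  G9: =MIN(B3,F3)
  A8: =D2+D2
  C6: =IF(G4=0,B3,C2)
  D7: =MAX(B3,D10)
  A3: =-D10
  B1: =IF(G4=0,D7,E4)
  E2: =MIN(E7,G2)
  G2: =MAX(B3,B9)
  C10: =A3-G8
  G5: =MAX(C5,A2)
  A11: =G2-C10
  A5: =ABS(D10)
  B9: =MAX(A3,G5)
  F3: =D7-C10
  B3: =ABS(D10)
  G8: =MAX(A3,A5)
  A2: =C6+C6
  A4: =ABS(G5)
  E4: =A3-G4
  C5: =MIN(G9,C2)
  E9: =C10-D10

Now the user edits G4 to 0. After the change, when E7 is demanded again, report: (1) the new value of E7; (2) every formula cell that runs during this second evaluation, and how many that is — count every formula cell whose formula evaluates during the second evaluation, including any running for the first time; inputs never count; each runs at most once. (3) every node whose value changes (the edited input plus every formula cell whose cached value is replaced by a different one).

First demand of the output computes:
  A3 = -(-5) = 5
  A5 = ABS(-5) = 5
  B3 = ABS(-5) = 5
  D7 = MAX(5, -5) = 5
  G8 = MAX(5, 5) = 5
  C10 = 5 - 5 = 0
  F3 = 5 - 0 = 5
  C2 = IF(G4=0: G4=6 -> else branch F3) = 5
  C6 = IF(G4=0: G4=6 -> else branch C2) = 5
  A2 = 5 + 5 = 10
  G9 = MIN(5, 5) = 5
  C5 = MIN(5, 5) = 5
  G5 = MAX(5, 10) = 10
  A4 = ABS(10) = 10
  D2 = MIN(10, 10) = 10
  A8 = 10 + 10 = 20
  C3 = MIN(20, 10) = 10
  E7 = MAX(10, 5) = 10

After the edit, cleaning proceeds:
  C2: a read changed (G4 6->0) — executes, giving 5 — identical to its old value.
  C5: dirty, but its reads are unchanged (G9 unchanged, C2 unchanged); cached 5 stands.
  C6: a read changed (G4 6->0) — executes, giving 5 — identical to its old value.
  A2: dirty, but its reads are unchanged (C6 unchanged, C6 unchanged); cached 10 stands.
  G5: dirty, but its reads are unchanged (C5 unchanged, A2 unchanged); cached 10 stands.
  A4: dirty, but its reads are unchanged (G5 unchanged); cached 10 stands.
  D2: dirty, but its reads are unchanged (A2 unchanged, A4 unchanged); cached 10 stands.
  A8: dirty, but its reads are unchanged (D2 unchanged, D2 unchanged); cached 20 stands.
  C3: dirty, but its reads are unchanged (A8 unchanged, A4 unchanged); cached 10 stands.
  E7: dirty, but its reads are unchanged (C3 unchanged, C5 unchanged); cached 10 stands.

Note where the cutoff bites: C5 is checked, finds nothing changed, and keeps its cache.

Demanding E7 again yields 10.
2 formula cells run: C2, C6.
The nodes whose values change: G4.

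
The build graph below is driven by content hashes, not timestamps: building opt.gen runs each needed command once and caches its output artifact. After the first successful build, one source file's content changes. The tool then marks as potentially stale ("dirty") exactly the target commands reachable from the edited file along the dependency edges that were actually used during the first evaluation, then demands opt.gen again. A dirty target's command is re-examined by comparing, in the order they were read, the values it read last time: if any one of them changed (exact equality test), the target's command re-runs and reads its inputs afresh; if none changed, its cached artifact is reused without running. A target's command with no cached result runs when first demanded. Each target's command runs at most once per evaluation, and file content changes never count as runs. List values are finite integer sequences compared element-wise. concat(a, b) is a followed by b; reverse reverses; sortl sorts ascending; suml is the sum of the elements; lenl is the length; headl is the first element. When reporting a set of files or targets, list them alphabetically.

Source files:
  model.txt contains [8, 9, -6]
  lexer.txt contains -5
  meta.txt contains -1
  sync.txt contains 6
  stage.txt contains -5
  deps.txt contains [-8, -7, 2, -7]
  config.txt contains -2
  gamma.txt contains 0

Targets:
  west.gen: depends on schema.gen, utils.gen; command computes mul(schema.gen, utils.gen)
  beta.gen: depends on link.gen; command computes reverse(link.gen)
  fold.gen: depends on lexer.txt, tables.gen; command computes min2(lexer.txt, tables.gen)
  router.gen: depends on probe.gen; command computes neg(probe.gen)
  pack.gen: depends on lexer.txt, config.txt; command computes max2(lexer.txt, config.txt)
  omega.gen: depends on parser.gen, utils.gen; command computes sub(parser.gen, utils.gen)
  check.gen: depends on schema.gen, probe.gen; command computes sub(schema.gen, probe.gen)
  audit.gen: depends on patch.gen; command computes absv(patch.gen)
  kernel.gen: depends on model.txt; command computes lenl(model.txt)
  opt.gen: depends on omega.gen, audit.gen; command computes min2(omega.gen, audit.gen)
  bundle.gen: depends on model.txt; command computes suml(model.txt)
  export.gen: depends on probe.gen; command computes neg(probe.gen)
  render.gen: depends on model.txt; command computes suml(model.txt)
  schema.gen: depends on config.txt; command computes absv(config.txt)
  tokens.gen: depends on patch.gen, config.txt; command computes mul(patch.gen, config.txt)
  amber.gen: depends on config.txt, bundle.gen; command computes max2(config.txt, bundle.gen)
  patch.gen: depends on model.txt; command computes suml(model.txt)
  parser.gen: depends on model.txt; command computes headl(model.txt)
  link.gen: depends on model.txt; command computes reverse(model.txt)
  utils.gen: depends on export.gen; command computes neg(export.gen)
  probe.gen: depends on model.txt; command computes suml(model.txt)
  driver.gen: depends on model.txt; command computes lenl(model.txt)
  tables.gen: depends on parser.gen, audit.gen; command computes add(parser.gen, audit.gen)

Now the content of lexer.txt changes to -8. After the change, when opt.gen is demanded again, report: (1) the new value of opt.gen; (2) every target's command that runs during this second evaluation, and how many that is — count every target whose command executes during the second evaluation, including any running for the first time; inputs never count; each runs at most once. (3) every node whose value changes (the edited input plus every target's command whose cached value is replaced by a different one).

Initial pass — values computed on the first demand:
  parser.gen = headl([8, 9, -6]) = 8
  patch.gen = suml([8, 9, -6]) = 11
  audit.gen = absv(11) = 11
  probe.gen = suml([8, 9, -6]) = 11
  export.gen = neg(11) = -11
  utils.gen = neg(-11) = 11
  omega.gen = sub(8, 11) = -3
  opt.gen = min2(-3, 11) = -3

Second demand — change propagation:
  no demanded computation ever read lexer.txt, so the edit dirties nothing and nothing runs.

The important point: nothing the output needs ever reads lexer.txt, so the edit is invisible to it.

opt.gen now evaluates to -3.
Run set: none (0 run).
Changed values: lexer.txt.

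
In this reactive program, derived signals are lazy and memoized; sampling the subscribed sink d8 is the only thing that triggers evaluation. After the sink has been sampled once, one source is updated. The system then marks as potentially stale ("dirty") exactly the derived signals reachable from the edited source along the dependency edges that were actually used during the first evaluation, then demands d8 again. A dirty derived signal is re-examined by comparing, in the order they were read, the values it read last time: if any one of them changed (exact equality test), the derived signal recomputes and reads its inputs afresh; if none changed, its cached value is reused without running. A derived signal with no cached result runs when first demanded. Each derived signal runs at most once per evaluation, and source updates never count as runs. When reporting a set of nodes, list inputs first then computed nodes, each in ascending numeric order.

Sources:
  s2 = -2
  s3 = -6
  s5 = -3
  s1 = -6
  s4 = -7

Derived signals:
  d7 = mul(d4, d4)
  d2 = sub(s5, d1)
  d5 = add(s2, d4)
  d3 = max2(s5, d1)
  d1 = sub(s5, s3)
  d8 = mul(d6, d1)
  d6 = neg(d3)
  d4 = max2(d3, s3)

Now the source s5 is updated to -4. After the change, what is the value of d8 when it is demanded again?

Demanding d8 again yields -4.

First demand of the output computes:
  d1 = sub(-3, -6) = 3
  d3 = max2(-3, 3) = 3
  d6 = neg(3) = -3
  d8 = mul(-3, 3) = -9

After the edit, cleaning proceeds:
  d1: a read changed (s5 -3->-4) — executes, giving 2.
  d3: a read changed (s5 -3->-4; d1 3->2) — executes, giving 2.
  d6: a read changed (d3 3->2) — executes, giving -2.
  d8: a read changed (d6 -3->-2; d1 3->2) — executes, giving -4.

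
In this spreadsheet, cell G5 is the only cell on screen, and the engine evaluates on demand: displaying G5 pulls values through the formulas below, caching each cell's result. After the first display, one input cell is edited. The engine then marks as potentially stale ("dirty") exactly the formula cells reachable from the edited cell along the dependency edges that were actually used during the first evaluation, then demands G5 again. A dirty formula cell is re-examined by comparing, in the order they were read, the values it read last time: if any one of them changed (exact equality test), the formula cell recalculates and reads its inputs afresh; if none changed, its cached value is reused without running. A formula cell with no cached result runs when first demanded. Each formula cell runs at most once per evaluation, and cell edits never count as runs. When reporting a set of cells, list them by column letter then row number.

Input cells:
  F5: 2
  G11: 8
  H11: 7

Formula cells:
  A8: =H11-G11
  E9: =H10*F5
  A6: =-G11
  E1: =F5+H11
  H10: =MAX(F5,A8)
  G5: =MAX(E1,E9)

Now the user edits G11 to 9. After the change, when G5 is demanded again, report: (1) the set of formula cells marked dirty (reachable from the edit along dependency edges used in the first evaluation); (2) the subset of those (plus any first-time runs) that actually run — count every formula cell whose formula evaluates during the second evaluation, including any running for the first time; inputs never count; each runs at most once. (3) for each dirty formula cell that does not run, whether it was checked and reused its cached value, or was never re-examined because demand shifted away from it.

Dirty set: A8, E9, G5, H10.
Run set: A8, H10 (2 run).
Re-examined without running (cache reused): E9, G5.
The important point: H10 recomputes to an identical value, and the output ends up unchanged.

Initial pass — values computed on the first demand:
  A8 = 7 - 8 = -1
  E1 = 2 + 7 = 9
  H10 = MAX(2, -1) = 2
  E9 = 2 * 2 = 4
  G5 = MAX(9, 4) = 9

Second demand — change propagation:
  A8: re-runs because G11 8->9; new result -2.
  H10: re-runs because A8 -1->-2; new result 2 (unchanged).
  E9: re-examined; everything it read last time is the same (H10 unchanged, F5 unchanged) — cache 4 kept, no run.
  G5: re-examined; everything it read last time is the same (E1 unchanged, E9 unchanged) — cache 9 kept, no run.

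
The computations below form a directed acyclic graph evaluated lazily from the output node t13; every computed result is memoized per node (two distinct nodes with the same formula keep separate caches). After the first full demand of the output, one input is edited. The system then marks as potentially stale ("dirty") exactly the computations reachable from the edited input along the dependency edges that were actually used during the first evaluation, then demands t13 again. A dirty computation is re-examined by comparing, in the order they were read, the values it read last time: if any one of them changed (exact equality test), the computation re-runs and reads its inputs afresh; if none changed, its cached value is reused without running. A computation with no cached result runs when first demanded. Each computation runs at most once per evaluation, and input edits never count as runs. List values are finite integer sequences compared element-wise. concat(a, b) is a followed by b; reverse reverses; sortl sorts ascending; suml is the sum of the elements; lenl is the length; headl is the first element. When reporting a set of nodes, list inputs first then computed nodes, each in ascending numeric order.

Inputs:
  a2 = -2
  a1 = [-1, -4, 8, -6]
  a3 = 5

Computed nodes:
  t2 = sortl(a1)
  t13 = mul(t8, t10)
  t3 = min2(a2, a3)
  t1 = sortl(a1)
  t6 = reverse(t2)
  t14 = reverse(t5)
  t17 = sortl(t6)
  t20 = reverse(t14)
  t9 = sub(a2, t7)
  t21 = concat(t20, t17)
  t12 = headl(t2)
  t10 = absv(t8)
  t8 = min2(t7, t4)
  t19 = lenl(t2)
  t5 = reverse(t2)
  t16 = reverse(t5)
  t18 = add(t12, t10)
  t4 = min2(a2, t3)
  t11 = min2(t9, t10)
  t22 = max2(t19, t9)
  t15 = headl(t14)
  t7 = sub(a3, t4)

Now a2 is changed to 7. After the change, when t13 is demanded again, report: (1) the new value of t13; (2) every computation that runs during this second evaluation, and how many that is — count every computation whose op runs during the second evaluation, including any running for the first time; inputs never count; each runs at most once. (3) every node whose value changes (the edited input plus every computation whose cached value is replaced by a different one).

Demanding t13 again yields 0.
6 computations run: t3, t4, t7, t8, t10, t13.
The nodes whose values change: a2, t3, t4, t7, t8, t10, t13.

First demand of the output computes:
  t3 = min2(-2, 5) = -2
  t4 = min2(-2, -2) = -2
  t7 = sub(5, -2) = 7
  t8 = min2(7, -2) = -2
  t10 = absv(-2) = 2
  t13 = mul(-2, 2) = -4

After the edit, cleaning proceeds:
  t3: a read changed (a2 -2->7) — executes, giving 5.
  t4: a read changed (a2 -2->7; t3 -2->5) — executes, giving 5.
  t7: a read changed (t4 -2->5) — executes, giving 0.
  t8: a read changed (t7 7->0; t4 -2->5) — executes, giving 0.
  t10: a read changed (t8 -2->0) — executes, giving 0.
  t13: a read changed (t8 -2->0; t10 2->0) — executes, giving 0.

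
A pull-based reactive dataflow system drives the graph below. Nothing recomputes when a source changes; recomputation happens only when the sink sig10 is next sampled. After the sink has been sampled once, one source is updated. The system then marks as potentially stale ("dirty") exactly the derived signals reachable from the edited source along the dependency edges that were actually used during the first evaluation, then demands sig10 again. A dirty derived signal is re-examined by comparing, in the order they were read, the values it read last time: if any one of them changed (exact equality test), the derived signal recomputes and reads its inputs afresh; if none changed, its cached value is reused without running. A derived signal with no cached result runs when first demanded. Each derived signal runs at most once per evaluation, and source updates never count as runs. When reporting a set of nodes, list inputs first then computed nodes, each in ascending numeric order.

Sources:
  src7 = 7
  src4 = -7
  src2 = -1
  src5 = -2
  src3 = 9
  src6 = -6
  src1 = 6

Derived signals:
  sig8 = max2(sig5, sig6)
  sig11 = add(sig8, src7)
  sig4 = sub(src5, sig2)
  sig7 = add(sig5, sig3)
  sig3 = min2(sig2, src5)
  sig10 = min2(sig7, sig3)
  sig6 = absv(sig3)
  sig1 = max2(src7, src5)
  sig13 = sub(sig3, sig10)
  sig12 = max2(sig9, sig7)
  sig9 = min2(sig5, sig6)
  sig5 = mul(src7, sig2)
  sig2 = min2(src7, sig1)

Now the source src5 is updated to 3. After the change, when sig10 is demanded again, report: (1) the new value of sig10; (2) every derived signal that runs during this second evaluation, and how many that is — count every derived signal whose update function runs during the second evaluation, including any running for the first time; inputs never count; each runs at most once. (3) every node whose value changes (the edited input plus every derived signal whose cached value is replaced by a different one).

New value of sig10: 3.
Derived signals that run: sig1, sig3, sig7, sig10 — 4 in total.
Values that change: src5, sig3, sig7, sig10.
Key observation: the cutoff stops propagation at sig2 — its inputs' values are unchanged, so it reuses its cache.

First evaluation (everything demanded from the output):
  sig1 = max2(7, -2) = 7
  sig2 = min2(7, 7) = 7
  sig3 = min2(7, -2) = -2
  sig5 = mul(7, 7) = 49
  sig7 = add(49, -2) = 47
  sig10 = min2(47, -2) = -2

Propagation after the edit:
  sig1: runs — src5 -2->3; result 7 (same value as before).
  sig2: checked — values it read are unchanged (src7 unchanged, sig1 unchanged); reused cached 7 without running.
  sig3: runs — src5 -2->3; result 3.
  sig5: checked — values it read are unchanged (src7 unchanged, sig2 unchanged); reused cached 49 without running.
  sig7: runs — sig3 -2->3; result 52.
  sig10: runs — sig7 47->52; sig3 -2->3; result 3.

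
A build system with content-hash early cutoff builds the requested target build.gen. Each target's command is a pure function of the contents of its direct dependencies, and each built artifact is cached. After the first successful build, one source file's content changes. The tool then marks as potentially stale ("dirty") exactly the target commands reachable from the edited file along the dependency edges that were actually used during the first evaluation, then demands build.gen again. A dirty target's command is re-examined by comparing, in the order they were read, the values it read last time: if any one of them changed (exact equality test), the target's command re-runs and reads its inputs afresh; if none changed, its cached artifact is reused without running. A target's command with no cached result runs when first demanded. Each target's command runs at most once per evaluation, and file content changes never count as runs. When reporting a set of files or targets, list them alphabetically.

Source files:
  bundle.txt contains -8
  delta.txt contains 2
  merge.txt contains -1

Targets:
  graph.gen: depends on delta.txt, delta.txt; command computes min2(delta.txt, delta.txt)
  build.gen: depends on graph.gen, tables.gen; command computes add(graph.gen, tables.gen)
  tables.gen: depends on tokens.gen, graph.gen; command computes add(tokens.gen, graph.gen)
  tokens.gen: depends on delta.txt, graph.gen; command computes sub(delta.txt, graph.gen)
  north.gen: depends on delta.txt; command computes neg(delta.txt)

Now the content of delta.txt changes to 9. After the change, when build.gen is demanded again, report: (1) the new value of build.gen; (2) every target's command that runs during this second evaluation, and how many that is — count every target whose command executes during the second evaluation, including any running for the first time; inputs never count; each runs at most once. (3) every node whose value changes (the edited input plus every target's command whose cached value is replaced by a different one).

First evaluation (everything demanded from the output):
  graph.gen = min2(2, 2) = 2
  tokens.gen = sub(2, 2) = 0
  tables.gen = add(0, 2) = 2
  build.gen = add(2, 2) = 4

Propagation after the edit:
  graph.gen: runs — delta.txt 2->9; delta.txt 2->9; result 9.
  tokens.gen: runs — delta.txt 2->9; graph.gen 2->9; result 0 (same value as before).
  tables.gen: runs — graph.gen 2->9; result 9.
  build.gen: runs — graph.gen 2->9; tables.gen 2->9; result 18.

New value of build.gen: 18.
Target commands that run: build.gen, graph.gen, tables.gen, tokens.gen — 4 in total.
Values that change: build.gen, delta.txt, graph.gen, tables.gen.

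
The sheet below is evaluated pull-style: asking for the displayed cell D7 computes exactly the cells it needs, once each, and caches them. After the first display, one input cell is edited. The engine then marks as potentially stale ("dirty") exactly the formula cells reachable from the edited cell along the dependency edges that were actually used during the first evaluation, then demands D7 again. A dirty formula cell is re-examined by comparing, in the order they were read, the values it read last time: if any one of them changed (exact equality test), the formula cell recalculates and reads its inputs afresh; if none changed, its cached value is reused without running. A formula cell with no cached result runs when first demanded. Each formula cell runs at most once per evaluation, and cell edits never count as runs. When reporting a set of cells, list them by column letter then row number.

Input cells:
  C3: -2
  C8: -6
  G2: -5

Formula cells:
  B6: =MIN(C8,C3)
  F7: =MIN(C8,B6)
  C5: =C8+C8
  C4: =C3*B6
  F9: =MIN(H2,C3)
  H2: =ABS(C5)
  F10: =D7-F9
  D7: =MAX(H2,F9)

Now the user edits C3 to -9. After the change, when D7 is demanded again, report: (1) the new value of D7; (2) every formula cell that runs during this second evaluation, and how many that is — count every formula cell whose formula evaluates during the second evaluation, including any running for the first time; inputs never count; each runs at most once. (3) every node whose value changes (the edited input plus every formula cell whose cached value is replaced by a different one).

Demanding D7 again yields 12.
2 formula cells run: D7, F9.
The nodes whose values change: C3, F9.

First demand of the output computes:
  C5 = -6 + -6 = -12
  H2 = ABS(-12) = 12
  F9 = MIN(12, -2) = -2
  D7 = MAX(12, -2) = 12

After the edit, cleaning proceeds:
  F9: a read changed (C3 -2->-9) — executes, giving -9.
  D7: a read changed (F9 -2->-9) — executes, giving 12 — identical to its old value.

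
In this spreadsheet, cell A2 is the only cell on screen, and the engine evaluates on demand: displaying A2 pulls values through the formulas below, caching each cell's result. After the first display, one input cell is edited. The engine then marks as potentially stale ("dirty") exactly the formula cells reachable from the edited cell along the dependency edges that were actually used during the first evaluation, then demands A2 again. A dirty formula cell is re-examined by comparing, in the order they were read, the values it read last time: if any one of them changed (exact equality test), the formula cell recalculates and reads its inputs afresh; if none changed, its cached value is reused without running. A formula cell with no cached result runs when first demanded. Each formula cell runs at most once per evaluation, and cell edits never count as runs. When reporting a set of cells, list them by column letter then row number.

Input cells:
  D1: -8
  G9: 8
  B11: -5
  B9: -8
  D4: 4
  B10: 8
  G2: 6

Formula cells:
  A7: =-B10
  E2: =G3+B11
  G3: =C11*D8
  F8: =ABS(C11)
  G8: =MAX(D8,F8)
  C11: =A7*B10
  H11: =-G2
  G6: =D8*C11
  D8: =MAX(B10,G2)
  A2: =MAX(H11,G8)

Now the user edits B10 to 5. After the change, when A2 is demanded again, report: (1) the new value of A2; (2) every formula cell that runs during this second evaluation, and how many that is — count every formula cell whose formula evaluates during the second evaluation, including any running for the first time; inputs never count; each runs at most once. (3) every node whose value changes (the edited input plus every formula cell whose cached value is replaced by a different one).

Initial pass — values computed on the first demand:
  A7 = -(8) = -8
  C11 = -8 * 8 = -64
  D8 = MAX(8, 6) = 8
  F8 = ABS(-64) = 64
  G8 = MAX(8, 64) = 64
  H11 = -(6) = -6
  A2 = MAX(-6, 64) = 64

Second demand — change propagation:
  A7: re-runs because B10 8->5; new result -5.
  C11: re-runs because A7 -8->-5; B10 8->5; new result -25.
  D8: re-runs because B10 8->5; new result 6.
  F8: re-runs because C11 -64->-25; new result 25.
  G8: re-runs because D8 8->6; F8 64->25; new result 25.
  A2: re-runs because G8 64->25; new result 25.

A2 now evaluates to 25.
Run set: A2, A7, C11, D8, F8, G8 (6 run).
Changed values: A2, A7, B10, C11, D8, F8, G8.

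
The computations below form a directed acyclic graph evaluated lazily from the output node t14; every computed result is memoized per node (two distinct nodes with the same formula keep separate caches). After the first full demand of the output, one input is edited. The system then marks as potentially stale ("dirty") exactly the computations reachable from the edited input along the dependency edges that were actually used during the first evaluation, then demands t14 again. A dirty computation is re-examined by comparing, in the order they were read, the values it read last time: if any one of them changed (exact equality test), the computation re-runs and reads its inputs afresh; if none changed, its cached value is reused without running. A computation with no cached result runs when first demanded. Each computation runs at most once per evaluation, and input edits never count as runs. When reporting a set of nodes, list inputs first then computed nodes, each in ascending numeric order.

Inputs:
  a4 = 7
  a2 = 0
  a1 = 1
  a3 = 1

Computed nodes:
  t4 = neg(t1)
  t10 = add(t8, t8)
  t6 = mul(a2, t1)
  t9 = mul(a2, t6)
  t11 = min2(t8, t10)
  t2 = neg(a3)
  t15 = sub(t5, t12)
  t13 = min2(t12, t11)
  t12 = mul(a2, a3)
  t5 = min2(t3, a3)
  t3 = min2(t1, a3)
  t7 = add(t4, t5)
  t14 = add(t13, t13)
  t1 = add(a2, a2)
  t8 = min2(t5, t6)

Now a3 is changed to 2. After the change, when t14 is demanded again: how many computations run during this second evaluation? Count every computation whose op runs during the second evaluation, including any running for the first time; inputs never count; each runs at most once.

3 computations run: t3, t5, t12.
Note where the cutoff bites: t8 is checked, finds nothing changed, and keeps its cache.

First demand of the output computes:
  t1 = add(0, 0) = 0
  t3 = min2(0, 1) = 0
  t5 = min2(0, 1) = 0
  t6 = mul(0, 0) = 0
  t8 = min2(0, 0) = 0
  t10 = add(0, 0) = 0
  t11 = min2(0, 0) = 0
  t12 = mul(0, 1) = 0
  t13 = min2(0, 0) = 0
  t14 = add(0, 0) = 0

After the edit, cleaning proceeds:
  t3: a read changed (a3 1->2) — executes, giving 0 — identical to its old value.
  t5: a read changed (a3 1->2) — executes, giving 0 — identical to its old value.
  t8: dirty, but its reads are unchanged (t5 unchanged, t6 unchanged); cached 0 stands.
  t10: dirty, but its reads are unchanged (t8 unchanged, t8 unchanged); cached 0 stands.
  t11: dirty, but its reads are unchanged (t8 unchanged, t10 unchanged); cached 0 stands.
  t12: a read changed (a3 1->2) — executes, giving 0 — identical to its old value.
  t13: dirty, but its reads are unchanged (t12 unchanged, t11 unchanged); cached 0 stands.
  t14: dirty, but its reads are unchanged (t13 unchanged, t13 unchanged); cached 0 stands.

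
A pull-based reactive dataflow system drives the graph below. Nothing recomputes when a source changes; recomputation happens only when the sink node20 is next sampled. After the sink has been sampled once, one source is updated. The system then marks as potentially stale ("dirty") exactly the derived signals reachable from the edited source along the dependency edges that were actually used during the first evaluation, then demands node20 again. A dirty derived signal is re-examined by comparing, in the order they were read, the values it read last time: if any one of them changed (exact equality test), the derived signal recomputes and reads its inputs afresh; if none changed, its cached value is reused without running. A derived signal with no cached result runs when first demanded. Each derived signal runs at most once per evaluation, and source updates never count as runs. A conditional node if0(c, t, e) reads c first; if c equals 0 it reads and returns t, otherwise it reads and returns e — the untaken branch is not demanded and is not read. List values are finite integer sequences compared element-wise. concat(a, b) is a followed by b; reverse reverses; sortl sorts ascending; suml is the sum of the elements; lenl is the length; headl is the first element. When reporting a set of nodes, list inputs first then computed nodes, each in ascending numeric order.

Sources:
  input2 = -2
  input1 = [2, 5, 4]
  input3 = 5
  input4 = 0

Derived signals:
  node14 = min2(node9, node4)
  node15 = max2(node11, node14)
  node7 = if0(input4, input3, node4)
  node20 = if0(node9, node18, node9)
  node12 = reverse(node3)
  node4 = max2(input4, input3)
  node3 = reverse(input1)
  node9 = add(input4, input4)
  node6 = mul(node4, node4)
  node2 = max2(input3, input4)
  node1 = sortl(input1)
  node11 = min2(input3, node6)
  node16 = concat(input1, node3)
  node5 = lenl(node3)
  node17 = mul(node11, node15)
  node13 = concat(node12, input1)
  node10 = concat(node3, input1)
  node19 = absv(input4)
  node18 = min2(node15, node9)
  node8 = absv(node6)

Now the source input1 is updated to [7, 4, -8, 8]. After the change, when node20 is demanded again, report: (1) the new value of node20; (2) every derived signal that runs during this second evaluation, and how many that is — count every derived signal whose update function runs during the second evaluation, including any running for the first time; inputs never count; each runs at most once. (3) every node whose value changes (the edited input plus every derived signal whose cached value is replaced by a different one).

New value of node20: 0.
Derived signals that run: none — 0 in total.
Values that change: input1.
Key observation: input1 is never demanded by the output, so the edit triggers no recomputation at all.

First evaluation (everything demanded from the output):
  node4 = max2(0, 5) = 5
  node6 = mul(5, 5) = 25
  node9 = add(0, 0) = 0
  node11 = min2(5, 25) = 5
  node14 = min2(0, 5) = 0
  node15 = max2(5, 0) = 5
  node18 = min2(5, 0) = 0
  node20 = if0(node9=0 -> then branch node18) = 0

Propagation after the edit:
  input1 feeds no computation that the output demands — nothing is marked dirty and nothing runs.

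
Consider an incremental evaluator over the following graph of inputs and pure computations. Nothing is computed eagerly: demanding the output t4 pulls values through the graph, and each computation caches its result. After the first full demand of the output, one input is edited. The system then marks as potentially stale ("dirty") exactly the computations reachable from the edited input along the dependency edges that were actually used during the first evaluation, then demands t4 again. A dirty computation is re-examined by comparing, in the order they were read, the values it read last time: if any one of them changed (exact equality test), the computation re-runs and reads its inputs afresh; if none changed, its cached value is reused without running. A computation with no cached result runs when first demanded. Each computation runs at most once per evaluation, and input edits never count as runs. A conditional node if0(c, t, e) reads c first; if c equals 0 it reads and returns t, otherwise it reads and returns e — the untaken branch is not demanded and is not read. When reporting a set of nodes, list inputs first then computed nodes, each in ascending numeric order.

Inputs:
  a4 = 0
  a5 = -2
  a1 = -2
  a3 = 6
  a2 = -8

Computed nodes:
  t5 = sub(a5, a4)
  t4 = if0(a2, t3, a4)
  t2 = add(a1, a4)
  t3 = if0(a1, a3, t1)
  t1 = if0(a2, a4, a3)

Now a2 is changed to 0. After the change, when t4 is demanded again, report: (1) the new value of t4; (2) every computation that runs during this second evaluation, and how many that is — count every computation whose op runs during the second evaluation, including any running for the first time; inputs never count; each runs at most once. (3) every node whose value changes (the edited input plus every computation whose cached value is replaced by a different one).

t4 now evaluates to 0.
Run set: t1, t3, t4 (3 run).
Changed values: a2.
The important point: the flipped condition pulls in fresh nodes; t1, t3 run for the first time.

Initial pass — values computed on the first demand:
  t4 = if0(a2=-8 -> else branch a4) = 0

Second demand — change propagation:
  t1: newly demanded (no cache) — executes and yields 0.
  t3: newly demanded (no cache) — executes and yields 0.
  t4: re-runs because a2 -8->0; new result 0 (unchanged).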